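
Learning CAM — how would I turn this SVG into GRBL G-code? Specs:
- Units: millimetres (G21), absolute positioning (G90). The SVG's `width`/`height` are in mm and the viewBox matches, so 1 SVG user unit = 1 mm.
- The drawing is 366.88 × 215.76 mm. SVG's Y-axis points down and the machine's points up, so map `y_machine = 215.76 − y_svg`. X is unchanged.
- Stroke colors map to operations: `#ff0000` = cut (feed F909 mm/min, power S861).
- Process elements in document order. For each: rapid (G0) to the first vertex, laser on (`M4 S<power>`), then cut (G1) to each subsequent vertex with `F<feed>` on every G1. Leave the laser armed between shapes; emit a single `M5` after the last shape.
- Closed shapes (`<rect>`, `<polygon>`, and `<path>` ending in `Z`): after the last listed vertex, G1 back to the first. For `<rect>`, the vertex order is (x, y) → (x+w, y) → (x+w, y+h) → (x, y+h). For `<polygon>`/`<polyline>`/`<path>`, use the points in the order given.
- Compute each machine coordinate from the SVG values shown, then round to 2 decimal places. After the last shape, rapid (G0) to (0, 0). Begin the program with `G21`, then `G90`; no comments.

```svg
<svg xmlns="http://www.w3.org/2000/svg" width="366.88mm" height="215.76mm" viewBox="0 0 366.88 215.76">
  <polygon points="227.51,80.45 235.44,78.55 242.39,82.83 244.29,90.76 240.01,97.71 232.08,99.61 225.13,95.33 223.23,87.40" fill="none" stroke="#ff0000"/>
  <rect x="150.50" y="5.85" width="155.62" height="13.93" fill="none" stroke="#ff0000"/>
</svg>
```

viewBox `0 0 366.88 215.76` with mm width/height → 1 unit = 1 mm. Flip: y_m = 215.76 − y_svg.

**Shape 1** — `<polygon>` regular polygon, stroke `#ff0000` → cut (S861, F909). Machine vertices: (227.51,135.31) → (235.44,137.21) → (242.39,132.93) → (244.29,125.00) → (240.01,118.05) → (232.08,116.15) → (225.13,120.43) → (223.23,128.36) → (227.51,135.31). Closed: final G1 returns to the first vertex.

**Shape 2** — `<rect>` rectangle, stroke `#ff0000` → cut (S861, F909). Machine vertices: (150.50,209.91) → (306.12,209.91) → (306.12,195.98) → (150.50,195.98) → (150.50,209.91). Closed: final G1 returns to the first vertex.

G21
G90
G0 X227.51 Y135.31
M4 S861
G1 X235.44 Y137.21 F909
G1 X242.39 Y132.93 F909
G1 X244.29 Y125.00 F909
G1 X240.01 Y118.05 F909
G1 X232.08 Y116.15 F909
G1 X225.13 Y120.43 F909
G1 X223.23 Y128.36 F909
G1 X227.51 Y135.31 F909
G0 X150.50 Y209.91
M4 S861
G1 X306.12 Y209.91 F909
G1 X306.12 Y195.98 F909
G1 X150.50 Y195.98 F909
G1 X150.50 Y209.91 F909
M5
G0 X0.00 Y0.00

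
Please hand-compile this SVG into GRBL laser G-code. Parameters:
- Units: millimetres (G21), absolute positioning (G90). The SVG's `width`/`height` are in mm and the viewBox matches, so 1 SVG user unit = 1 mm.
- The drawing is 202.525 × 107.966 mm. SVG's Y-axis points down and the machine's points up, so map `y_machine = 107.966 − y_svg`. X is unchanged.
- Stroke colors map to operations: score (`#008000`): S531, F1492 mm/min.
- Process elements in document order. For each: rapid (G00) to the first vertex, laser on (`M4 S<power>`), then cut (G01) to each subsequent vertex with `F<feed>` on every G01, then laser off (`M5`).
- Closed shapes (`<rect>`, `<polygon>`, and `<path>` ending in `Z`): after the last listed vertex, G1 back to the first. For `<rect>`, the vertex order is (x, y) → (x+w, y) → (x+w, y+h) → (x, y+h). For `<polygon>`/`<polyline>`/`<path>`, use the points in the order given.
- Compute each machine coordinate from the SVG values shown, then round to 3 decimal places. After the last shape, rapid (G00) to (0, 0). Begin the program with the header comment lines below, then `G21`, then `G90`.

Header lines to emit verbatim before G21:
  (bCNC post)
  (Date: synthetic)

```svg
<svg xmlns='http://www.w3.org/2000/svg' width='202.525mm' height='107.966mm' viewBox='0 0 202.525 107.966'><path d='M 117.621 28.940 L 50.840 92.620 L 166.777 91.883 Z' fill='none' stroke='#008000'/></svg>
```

viewBox `0 0 202.525 107.966` with mm width/height → 1 unit = 1 mm. Flip: y_m = 107.966 − y_svg.

**Shape 1** — `<path>` closed polygon, stroke `#008000` → score (S531, F1492). Machine vertices: (117.621,79.026) → (50.840,15.346) → (166.777,16.083) → (117.621,79.026). Closed: final G1 returns to the first vertex.

(bCNC post)
(Date: synthetic)
G21
G90
G00 X117.621 Y79.026
M4 S531
G01 X50.840 Y15.346 F1492
G01 X166.777 Y16.083 F1492
G01 X117.621 Y79.026 F1492
M5
G00 X0.000 Y0.000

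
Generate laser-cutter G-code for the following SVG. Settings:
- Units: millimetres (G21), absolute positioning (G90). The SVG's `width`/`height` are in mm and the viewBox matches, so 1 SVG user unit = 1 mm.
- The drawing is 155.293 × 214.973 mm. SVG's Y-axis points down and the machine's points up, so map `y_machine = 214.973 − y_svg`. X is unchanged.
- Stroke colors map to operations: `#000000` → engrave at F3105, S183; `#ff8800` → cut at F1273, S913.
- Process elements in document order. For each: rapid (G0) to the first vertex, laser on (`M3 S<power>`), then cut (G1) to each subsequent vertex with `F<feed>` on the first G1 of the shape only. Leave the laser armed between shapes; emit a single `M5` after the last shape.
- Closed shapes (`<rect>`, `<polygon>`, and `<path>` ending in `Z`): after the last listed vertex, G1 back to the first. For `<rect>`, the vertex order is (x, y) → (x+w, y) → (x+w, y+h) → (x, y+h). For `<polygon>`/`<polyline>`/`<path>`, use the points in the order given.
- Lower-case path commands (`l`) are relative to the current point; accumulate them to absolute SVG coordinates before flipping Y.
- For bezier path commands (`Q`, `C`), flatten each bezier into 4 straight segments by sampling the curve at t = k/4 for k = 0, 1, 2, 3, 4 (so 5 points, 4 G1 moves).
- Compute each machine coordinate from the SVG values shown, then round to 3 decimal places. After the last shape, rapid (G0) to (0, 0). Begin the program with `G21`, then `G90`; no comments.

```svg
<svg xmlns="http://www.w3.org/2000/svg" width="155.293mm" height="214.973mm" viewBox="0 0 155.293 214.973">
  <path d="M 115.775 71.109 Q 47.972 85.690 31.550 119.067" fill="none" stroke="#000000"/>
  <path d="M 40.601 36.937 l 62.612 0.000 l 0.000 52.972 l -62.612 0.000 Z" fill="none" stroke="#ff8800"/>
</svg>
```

G21
G90
G0 X115.775 Y143.864
M3 S183
G1 X85.085 Y135.399 F3105
G1 X60.817 Y124.584
G1 X42.972 Y111.420
G1 X31.550 Y95.906
G0 X40.601 Y178.036
M3 S913
G1 X103.213 Y178.036 F1273
G1 X103.213 Y125.064
G1 X40.601 Y125.064
G1 X40.601 Y178.036
M5
G0 X0.000 Y0.000

viewBox `0 0 155.293 214.973` with mm width/height → 1 unit = 1 mm. Flip: y_m = 214.973 − y_svg.

**Shape 1** — `<path>` quadratic bezier, stroke `#000000` → engrave (S183, F3105). Control points (SVG): P0=(115.775,71.109), P1=(47.972,85.690), P2=(31.550,119.067); sampled at t=k/4. Machine vertices: (115.775,143.864) → (85.085,135.399) → (60.817,124.584) → (42.972,111.420) → (31.550,95.906). Open path.

**Shape 2** — `<path>` rectangle, stroke `#ff8800` → cut (S913, F1273). Machine vertices: (40.601,178.036) → (103.213,178.036) → (103.213,125.064) → (40.601,125.064) → (40.601,178.036). Closed: final G1 returns to the first vertex.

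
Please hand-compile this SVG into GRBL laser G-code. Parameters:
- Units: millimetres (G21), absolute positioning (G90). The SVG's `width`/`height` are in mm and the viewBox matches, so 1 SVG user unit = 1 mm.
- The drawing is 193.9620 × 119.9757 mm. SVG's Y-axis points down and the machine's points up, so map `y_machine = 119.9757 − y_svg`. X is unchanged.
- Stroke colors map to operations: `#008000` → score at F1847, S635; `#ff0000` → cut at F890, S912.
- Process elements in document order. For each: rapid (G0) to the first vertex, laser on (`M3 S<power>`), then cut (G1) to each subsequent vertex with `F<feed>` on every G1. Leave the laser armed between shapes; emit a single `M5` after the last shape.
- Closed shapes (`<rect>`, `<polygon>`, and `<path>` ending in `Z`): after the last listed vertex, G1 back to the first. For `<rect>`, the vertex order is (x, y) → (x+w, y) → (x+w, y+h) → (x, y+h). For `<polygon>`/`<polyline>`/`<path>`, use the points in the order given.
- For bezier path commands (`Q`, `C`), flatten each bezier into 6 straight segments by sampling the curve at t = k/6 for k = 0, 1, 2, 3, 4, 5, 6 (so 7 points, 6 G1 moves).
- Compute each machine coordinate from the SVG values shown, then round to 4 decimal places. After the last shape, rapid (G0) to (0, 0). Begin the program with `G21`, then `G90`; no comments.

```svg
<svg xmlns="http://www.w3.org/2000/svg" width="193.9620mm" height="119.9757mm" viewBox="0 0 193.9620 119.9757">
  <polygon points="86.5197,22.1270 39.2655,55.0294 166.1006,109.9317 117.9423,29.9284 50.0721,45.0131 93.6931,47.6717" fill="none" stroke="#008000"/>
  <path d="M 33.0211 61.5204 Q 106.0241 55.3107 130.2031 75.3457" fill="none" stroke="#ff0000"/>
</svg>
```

1 u = 1 mm; y_m = 119.9757 − y.

[1] `<polygon>` closed polygon, #008000→score S635 F1847: (86.5197,97.8487) → (39.2655,64.9463) → (166.1006,10.0440) → (117.9423,90.0473) → (50.0721,74.9626) → (93.6931,72.3040) → (86.5197,97.8487) (closed)

[2] `<path>` quadratic bezier, #ff0000→cut S912 F890: (33.0211,58.4553) → (55.9992,59.7962) → (76.2649,59.6790) → (93.8181,58.1038) → (108.6589,55.0706) → (120.7872,50.5793) → (130.2031,44.6300)

G21
G90
G0 X86.5197 Y97.8487
M3 S635
G1 X39.2655 Y64.9463 F1847
G1 X166.1006 Y10.0440 F1847
G1 X117.9423 Y90.0473 F1847
G1 X50.0721 Y74.9626 F1847
G1 X93.6931 Y72.3040 F1847
G1 X86.5197 Y97.8487 F1847
G0 X33.0211 Y58.4553
M3 S912
G1 X55.9992 Y59.7962 F890
G1 X76.2649 Y59.6790 F890
G1 X93.8181 Y58.1038 F890
G1 X108.6589 Y55.0706 F890
G1 X120.7872 Y50.5793 F890
G1 X130.2031 Y44.6300 F890
M5
G0 X0.0000 Y0.0000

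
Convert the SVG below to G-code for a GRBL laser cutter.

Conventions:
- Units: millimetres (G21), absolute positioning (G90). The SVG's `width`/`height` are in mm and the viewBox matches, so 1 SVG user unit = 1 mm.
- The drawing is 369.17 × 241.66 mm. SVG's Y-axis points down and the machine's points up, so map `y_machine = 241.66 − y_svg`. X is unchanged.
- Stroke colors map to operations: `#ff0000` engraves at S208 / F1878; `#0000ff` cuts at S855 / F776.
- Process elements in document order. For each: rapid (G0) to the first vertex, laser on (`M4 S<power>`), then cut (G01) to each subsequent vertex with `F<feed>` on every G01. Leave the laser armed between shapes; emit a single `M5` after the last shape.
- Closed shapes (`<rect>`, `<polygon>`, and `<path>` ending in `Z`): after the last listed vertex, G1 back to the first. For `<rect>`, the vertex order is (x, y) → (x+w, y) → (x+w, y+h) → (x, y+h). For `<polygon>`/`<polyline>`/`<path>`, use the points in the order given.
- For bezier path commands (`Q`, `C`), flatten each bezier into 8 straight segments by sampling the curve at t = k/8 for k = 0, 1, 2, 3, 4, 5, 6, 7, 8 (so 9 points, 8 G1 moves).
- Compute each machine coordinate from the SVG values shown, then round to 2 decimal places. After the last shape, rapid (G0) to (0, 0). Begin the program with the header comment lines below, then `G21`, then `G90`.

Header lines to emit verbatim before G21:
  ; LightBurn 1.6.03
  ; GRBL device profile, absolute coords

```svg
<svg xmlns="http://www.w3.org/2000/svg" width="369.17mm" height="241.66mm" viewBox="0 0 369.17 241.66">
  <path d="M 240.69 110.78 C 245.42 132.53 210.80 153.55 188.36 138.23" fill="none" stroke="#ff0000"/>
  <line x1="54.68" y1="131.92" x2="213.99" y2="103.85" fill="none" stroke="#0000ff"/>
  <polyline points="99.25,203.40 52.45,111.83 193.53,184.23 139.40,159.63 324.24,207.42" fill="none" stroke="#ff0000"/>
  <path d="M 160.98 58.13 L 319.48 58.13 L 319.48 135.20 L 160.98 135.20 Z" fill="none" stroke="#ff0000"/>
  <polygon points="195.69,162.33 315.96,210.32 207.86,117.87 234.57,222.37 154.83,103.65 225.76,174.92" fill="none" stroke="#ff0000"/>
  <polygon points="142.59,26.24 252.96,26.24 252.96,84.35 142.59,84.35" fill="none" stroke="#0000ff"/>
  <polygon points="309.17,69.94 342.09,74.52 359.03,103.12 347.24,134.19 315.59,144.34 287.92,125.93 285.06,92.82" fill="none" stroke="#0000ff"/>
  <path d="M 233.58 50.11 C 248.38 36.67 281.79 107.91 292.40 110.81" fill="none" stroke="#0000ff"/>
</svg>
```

; LightBurn 1.6.03
; GRBL device profile, absolute coords
G21
G90
G0 X240.69 Y130.88
M4 S208
G01 X240.72 Y122.83 F1878
G01 X237.66 Y115.26 F1878
G01 X232.13 Y108.60 F1878
G01 X224.71 Y103.25 F1878
G01 X216.03 Y99.65 F1878
G01 X206.67 Y98.20 F1878
G01 X197.25 Y99.32 F1878
G01 X188.36 Y103.43 F1878
G0 X54.68 Y109.74
M4 S855
G01 X213.99 Y137.81 F776
G0 X99.25 Y38.26
M4 S208
G01 X52.45 Y129.83 F1878
G01 X193.53 Y57.43 F1878
G01 X139.40 Y82.03 F1878
G01 X324.24 Y34.24 F1878
G0 X160.98 Y183.53
M4 S208
G01 X319.48 Y183.53 F1878
G01 X319.48 Y106.46 F1878
G01 X160.98 Y106.46 F1878
G01 X160.98 Y183.53 F1878
G0 X195.69 Y79.33
M4 S208
G01 X315.96 Y31.34 F1878
G01 X207.86 Y123.79 F1878
G01 X234.57 Y19.29 F1878
G01 X154.83 Y138.01 F1878
G01 X225.76 Y66.74 F1878
G01 X195.69 Y79.33 F1878
G0 X142.59 Y215.42
M4 S855
G01 X252.96 Y215.42 F776
G01 X252.96 Y157.31 F776
G01 X142.59 Y157.31 F776
G01 X142.59 Y215.42 F776
G0 X309.17 Y171.72
M4 S855
G01 X342.09 Y167.14 F776
G01 X359.03 Y138.54 F776
G01 X347.24 Y107.47 F776
G01 X315.59 Y97.32 F776
G01 X287.92 Y115.73 F776
G01 X285.06 Y148.84 F776
G01 X309.17 Y171.72 F776
G0 X233.58 Y191.55
M4 S855
G01 X239.92 Y192.92 F776
G01 X247.52 Y188.14 F776
G01 X255.90 Y179.02 F776
G01 X264.56 Y167.33 F776
G01 X273.03 Y154.87 F776
G01 X280.81 Y143.45 F776
G01 X287.43 Y134.84 F776
G01 X292.40 Y130.85 F776
M5
G0 X0.00 Y0.00

Since the viewBox matches the mm dimensions, user units are millimetres directly. The only transform is the Y-flip y_m = 241.66 − y_svg.

Shape 1 is a cubic bezier drawn with `<path>`. Its stroke #ff0000 means engrave at S208, F1878. After flipping Y the toolpath is (240.69,130.88) → (240.72,122.83) → (237.66,115.26) → (232.13,108.60) → (224.71,103.25) → (216.03,99.65) → (206.67,98.20) → (197.25,99.32) → (188.36,103.43).

Shape 2 is a line segment drawn with `<line>`. Its stroke #0000ff means cut at S855, F776. After flipping Y the toolpath is (54.68,109.74) → (213.99,137.81).

Shape 3 is a open polyline drawn with `<polyline>`. Its stroke #ff0000 means engrave at S208, F1878. After flipping Y the toolpath is (99.25,38.26) → (52.45,129.83) → (193.53,57.43) → (139.40,82.03) → (324.24,34.24).

Shape 4 is a rectangle drawn with `<path>`. Its stroke #ff0000 means engrave at S208, F1878. After flipping Y the toolpath is (160.98,183.53) → (319.48,183.53) → (319.48,106.46) → (160.98,106.46) → (160.98,183.53), returning to the start.

Shape 5 is a closed polygon drawn with `<polygon>`. Its stroke #ff0000 means engrave at S208, F1878. After flipping Y the toolpath is (195.69,79.33) → (315.96,31.34) → (207.86,123.79) → (234.57,19.29) → (154.83,138.01) → (225.76,66.74) → (195.69,79.33), returning to the start.

Shape 6 is a rectangle drawn with `<polygon>`. Its stroke #0000ff means cut at S855, F776. After flipping Y the toolpath is (142.59,215.42) → (252.96,215.42) → (252.96,157.31) → (142.59,157.31) → (142.59,215.42), returning to the start.

Shape 7 is a regular polygon drawn with `<polygon>`. Its stroke #0000ff means cut at S855, F776. After flipping Y the toolpath is (309.17,171.72) → (342.09,167.14) → (359.03,138.54) → (347.24,107.47) → (315.59,97.32) → (287.92,115.73) → (285.06,148.84) → (309.17,171.72), returning to the start.

Shape 8 is a cubic bezier drawn with `<path>`. Its stroke #0000ff means cut at S855, F776. After flipping Y the toolpath is (233.58,191.55) → (239.92,192.92) → (247.52,188.14) → (255.90,179.02) → (264.56,167.33) → (273.03,154.87) → (280.81,143.45) → (287.43,134.84) → (292.40,130.85).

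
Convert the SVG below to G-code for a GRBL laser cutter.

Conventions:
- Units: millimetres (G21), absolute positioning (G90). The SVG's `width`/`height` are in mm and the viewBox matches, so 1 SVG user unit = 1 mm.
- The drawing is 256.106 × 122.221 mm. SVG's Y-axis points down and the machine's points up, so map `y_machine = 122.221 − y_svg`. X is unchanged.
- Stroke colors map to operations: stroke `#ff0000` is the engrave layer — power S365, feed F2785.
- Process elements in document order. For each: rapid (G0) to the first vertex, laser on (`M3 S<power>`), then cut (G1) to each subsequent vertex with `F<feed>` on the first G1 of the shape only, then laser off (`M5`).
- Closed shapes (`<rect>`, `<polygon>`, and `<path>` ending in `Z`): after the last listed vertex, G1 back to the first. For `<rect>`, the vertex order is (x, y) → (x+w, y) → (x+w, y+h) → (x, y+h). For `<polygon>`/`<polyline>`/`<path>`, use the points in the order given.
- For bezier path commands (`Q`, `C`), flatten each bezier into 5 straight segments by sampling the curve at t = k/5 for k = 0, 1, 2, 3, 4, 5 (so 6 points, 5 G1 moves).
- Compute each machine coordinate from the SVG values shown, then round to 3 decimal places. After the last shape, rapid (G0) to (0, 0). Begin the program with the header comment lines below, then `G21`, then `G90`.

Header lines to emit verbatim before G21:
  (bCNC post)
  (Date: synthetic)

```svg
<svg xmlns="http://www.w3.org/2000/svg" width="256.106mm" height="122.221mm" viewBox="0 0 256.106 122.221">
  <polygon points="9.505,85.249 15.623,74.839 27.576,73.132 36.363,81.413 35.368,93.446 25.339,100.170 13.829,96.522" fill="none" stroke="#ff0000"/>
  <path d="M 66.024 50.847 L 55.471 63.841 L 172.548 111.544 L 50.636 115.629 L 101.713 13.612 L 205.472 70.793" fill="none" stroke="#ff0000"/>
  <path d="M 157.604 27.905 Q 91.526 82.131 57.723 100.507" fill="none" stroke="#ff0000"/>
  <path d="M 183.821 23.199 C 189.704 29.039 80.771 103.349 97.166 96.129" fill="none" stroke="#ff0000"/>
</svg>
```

Since the viewBox matches the mm dimensions, user units are millimetres directly. The only transform is the Y-flip y_m = 122.221 − y_svg.

Shape 1 is a regular polygon drawn with `<polygon>`. Its stroke #ff0000 means engrave at S365, F2785. After flipping Y the toolpath is (9.505,36.972) → (15.623,47.382) → (27.576,49.089) → (36.363,40.808) → (35.368,28.775) → (25.339,22.051) → (13.829,25.699) → (9.505,36.972), returning to the start.

Shape 2 is a open polyline drawn with `<path>`. Its stroke #ff0000 means engrave at S365, F2785. After flipping Y the toolpath is (66.024,71.374) → (55.471,58.380) → (172.548,10.677) → (50.636,6.592) → (101.713,108.609) → (205.472,51.428).

Shape 3 is a quadratic bezier drawn with `<path>`. Its stroke #ff0000 means engrave at S365, F2785. After flipping Y the toolpath is (157.604,94.316) → (132.464,74.060) → (109.906,56.671) → (89.929,42.151) → (72.535,30.498) → (57.723,21.714).

Shape 4 is a cubic bezier drawn with `<path>`. Its stroke #ff0000 means engrave at S365, F2785. After flipping Y the toolpath is (183.821,99.022) → (175.494,88.502) → (151.138,68.748) → (122.280,46.962) → (100.447,30.344) → (97.166,26.092).

(bCNC post)
(Date: synthetic)
G21
G90
G0 X9.505 Y36.972
M3 S365
G1 X15.623 Y47.382 F2785
G1 X27.576 Y49.089
G1 X36.363 Y40.808
G1 X35.368 Y28.775
G1 X25.339 Y22.051
G1 X13.829 Y25.699
G1 X9.505 Y36.972
M5
G0 X66.024 Y71.374
M3 S365
G1 X55.471 Y58.380 F2785
G1 X172.548 Y10.677
G1 X50.636 Y6.592
G1 X101.713 Y108.609
G1 X205.472 Y51.428
M5
G0 X157.604 Y94.316
M3 S365
G1 X132.464 Y74.060 F2785
G1 X109.906 Y56.671
G1 X89.929 Y42.151
G1 X72.535 Y30.498
G1 X57.723 Y21.714
M5
G0 X183.821 Y99.022
M3 S365
G1 X175.494 Y88.502 F2785
G1 X151.138 Y68.748
G1 X122.280 Y46.962
G1 X100.447 Y30.344
G1 X97.166 Y26.092
M5
G0 X0.000 Y0.000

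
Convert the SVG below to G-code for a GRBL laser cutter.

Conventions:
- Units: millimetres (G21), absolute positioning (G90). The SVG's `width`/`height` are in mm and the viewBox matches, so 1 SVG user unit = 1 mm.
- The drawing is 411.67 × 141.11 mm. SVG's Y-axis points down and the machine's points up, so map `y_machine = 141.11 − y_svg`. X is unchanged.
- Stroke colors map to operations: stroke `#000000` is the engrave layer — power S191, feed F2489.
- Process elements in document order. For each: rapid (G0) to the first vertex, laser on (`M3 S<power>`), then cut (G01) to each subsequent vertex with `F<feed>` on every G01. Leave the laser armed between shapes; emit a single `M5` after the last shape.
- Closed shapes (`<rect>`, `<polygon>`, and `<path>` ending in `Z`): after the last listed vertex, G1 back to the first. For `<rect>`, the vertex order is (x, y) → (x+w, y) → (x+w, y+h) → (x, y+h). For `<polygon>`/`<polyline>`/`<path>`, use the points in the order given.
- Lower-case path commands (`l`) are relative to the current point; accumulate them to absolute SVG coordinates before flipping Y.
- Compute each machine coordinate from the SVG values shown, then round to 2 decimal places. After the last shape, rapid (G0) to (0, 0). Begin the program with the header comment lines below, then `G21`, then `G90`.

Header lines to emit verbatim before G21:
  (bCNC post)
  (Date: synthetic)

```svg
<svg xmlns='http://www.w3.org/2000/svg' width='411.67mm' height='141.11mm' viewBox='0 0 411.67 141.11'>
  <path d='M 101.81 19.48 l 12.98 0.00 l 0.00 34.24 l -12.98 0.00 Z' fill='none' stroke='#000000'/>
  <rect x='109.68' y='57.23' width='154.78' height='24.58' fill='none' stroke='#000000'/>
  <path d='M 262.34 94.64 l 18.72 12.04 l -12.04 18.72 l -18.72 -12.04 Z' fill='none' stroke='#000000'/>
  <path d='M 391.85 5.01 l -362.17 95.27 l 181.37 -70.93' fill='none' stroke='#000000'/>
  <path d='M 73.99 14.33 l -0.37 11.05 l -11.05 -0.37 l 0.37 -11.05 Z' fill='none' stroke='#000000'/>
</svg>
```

1 u = 1 mm; y_m = 141.11 − y.

[1] `<path>` rectangle, #000000→engrave S191 F2489: (101.81,121.63) → (114.79,121.63) → (114.79,87.39) → (101.81,87.39) → (101.81,121.63) (closed)

[2] `<rect>` rectangle, #000000→engrave S191 F2489: (109.68,83.88) → (264.46,83.88) → (264.46,59.30) → (109.68,59.30) → (109.68,83.88) (closed)

[3] `<path>` regular polygon, #000000→engrave S191 F2489: (262.34,46.47) → (281.06,34.43) → (269.02,15.71) → (250.30,27.75) → (262.34,46.47) (closed)

[4] `<path>` open polyline, #000000→engrave S191 F2489: (391.85,136.10) → (29.68,40.83) → (211.05,111.76)

[5] `<path>` regular polygon, #000000→engrave S191 F2489: (73.99,126.78) → (73.62,115.73) → (62.57,116.10) → (62.94,127.15) → (73.99,126.78) (closed)

(bCNC post)
(Date: synthetic)
G21
G90
G0 X101.81 Y121.63
M3 S191
G01 X114.79 Y121.63 F2489
G01 X114.79 Y87.39 F2489
G01 X101.81 Y87.39 F2489
G01 X101.81 Y121.63 F2489
G0 X109.68 Y83.88
M3 S191
G01 X264.46 Y83.88 F2489
G01 X264.46 Y59.30 F2489
G01 X109.68 Y59.30 F2489
G01 X109.68 Y83.88 F2489
G0 X262.34 Y46.47
M3 S191
G01 X281.06 Y34.43 F2489
G01 X269.02 Y15.71 F2489
G01 X250.30 Y27.75 F2489
G01 X262.34 Y46.47 F2489
G0 X391.85 Y136.10
M3 S191
G01 X29.68 Y40.83 F2489
G01 X211.05 Y111.76 F2489
G0 X73.99 Y126.78
M3 S191
G01 X73.62 Y115.73 F2489
G01 X62.57 Y116.10 F2489
G01 X62.94 Y127.15 F2489
G01 X73.99 Y126.78 F2489
M5
G0 X0.00 Y0.00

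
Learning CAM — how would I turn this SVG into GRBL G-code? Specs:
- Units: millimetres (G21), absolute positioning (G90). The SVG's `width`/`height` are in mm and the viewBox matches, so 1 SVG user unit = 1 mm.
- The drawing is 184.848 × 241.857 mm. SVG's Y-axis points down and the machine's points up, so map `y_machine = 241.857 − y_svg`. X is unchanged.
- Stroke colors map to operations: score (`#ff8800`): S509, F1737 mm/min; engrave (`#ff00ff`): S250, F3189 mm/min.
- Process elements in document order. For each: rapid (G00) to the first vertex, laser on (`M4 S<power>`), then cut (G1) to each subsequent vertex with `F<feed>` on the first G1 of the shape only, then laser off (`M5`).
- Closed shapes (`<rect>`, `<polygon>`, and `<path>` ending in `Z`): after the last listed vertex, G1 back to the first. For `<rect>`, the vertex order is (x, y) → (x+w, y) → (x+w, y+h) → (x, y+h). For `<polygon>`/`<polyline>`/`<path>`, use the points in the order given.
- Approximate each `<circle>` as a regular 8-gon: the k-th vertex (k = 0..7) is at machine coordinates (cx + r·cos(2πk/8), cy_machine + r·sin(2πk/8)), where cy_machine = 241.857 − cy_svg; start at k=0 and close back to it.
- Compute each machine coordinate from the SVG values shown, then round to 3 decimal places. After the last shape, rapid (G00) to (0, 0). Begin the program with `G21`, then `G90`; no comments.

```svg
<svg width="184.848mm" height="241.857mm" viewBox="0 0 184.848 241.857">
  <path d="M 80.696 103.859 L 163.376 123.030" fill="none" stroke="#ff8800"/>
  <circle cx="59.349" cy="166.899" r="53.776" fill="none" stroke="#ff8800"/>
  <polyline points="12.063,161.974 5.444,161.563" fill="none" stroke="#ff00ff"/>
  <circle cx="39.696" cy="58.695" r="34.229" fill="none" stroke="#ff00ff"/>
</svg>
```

G21
G90
G00 X80.696 Y137.998
M4 S509
G1 X163.376 Y118.827 F1737
M5
G00 X113.125 Y74.958
M4 S509
G1 X97.374 Y112.983 F1737
G1 X59.349 Y128.734
G1 X21.324 Y112.983
G1 X5.573 Y74.958
G1 X21.324 Y36.933
G1 X59.349 Y21.182
G1 X97.374 Y36.933
G1 X113.125 Y74.958
M5
G00 X12.063 Y79.883
M4 S250
G1 X5.444 Y80.294 F3189
M5
G00 X73.925 Y183.162
M4 S250
G1 X63.900 Y207.366 F3189
G1 X39.696 Y217.391
G1 X15.492 Y207.366
G1 X5.467 Y183.162
G1 X15.492 Y158.958
G1 X39.696 Y148.933
G1 X63.900 Y158.958
G1 X73.925 Y183.162
M5
G00 X0.000 Y0.000

Since the viewBox matches the mm dimensions, user units are millimetres directly. The only transform is the Y-flip y_m = 241.857 − y_svg.

Shape 1 is a line segment drawn with `<path>`. Its stroke #ff8800 means score at S509, F1737. After flipping Y the toolpath is (80.696,137.998) → (163.376,118.827).

Shape 2 is a circle drawn with `<circle>`. Its stroke #ff8800 means score at S509, F1737. After flipping Y the toolpath is (113.125,74.958) → (97.374,112.983) → (59.349,128.734) → (21.324,112.983) → (5.573,74.958) → (21.324,36.933) → (59.349,21.182) → (97.374,36.933) → (113.125,74.958), returning to the start.

Shape 3 is a line segment drawn with `<polyline>`. Its stroke #ff00ff means engrave at S250, F3189. After flipping Y the toolpath is (12.063,79.883) → (5.444,80.294).

Shape 4 is a circle drawn with `<circle>`. Its stroke #ff00ff means engrave at S250, F3189. After flipping Y the toolpath is (73.925,183.162) → (63.900,207.366) → (39.696,217.391) → (15.492,207.366) → (5.467,183.162) → (15.492,158.958) → (39.696,148.933) → (63.900,158.958) → (73.925,183.162), returning to the start.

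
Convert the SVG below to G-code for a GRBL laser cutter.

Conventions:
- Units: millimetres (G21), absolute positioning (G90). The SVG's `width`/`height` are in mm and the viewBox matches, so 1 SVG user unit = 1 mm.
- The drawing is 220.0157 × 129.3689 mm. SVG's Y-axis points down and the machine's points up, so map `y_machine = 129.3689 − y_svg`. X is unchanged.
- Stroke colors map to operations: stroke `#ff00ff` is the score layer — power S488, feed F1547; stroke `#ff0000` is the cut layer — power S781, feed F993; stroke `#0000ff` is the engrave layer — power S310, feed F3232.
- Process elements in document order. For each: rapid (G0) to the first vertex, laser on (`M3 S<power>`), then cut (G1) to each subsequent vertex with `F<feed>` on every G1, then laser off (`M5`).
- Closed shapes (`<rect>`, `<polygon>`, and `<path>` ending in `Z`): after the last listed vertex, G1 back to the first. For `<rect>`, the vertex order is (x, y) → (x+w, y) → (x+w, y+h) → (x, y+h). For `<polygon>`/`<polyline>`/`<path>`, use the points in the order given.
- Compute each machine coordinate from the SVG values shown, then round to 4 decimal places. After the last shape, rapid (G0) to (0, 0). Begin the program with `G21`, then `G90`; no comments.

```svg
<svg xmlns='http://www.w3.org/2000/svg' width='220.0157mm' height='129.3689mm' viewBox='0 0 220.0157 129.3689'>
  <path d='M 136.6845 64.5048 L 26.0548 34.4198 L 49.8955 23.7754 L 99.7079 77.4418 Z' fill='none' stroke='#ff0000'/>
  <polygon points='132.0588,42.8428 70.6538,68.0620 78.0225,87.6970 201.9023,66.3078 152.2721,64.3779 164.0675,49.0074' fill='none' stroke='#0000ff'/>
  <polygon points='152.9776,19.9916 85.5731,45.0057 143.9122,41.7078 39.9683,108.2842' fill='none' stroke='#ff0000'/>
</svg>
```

G21
G90
G0 X136.6845 Y64.8641
M3 S781
G1 X26.0548 Y94.9491 F993
G1 X49.8955 Y105.5935 F993
G1 X99.7079 Y51.9271 F993
G1 X136.6845 Y64.8641 F993
M5
G0 X132.0588 Y86.5261
M3 S310
G1 X70.6538 Y61.3069 F3232
G1 X78.0225 Y41.6719 F3232
G1 X201.9023 Y63.0611 F3232
G1 X152.2721 Y64.9910 F3232
G1 X164.0675 Y80.3615 F3232
G1 X132.0588 Y86.5261 F3232
M5
G0 X152.9776 Y109.3773
M3 S781
G1 X85.5731 Y84.3632 F993
G1 X143.9122 Y87.6611 F993
G1 X39.9683 Y21.0847 F993
G1 X152.9776 Y109.3773 F993
M5
G0 X0.0000 Y0.0000

viewBox `0 0 220.0157 129.3689` with mm width/height → 1 unit = 1 mm. Flip: y_m = 129.3689 − y_svg.

**Shape 1** — `<path>` closed polygon, stroke `#ff0000` → cut (S781, F993). Machine vertices: (136.6845,64.8641) → (26.0548,94.9491) → (49.8955,105.5935) → (99.7079,51.9271) → (136.6845,64.8641). Closed: final G1 returns to the first vertex.

**Shape 2** — `<polygon>` closed polygon, stroke `#0000ff` → engrave (S310, F3232). Machine vertices: (132.0588,86.5261) → (70.6538,61.3069) → (78.0225,41.6719) → (201.9023,63.0611) → (152.2721,64.9910) → (164.0675,80.3615) → (132.0588,86.5261). Closed: final G1 returns to the first vertex.

**Shape 3** — `<polygon>` closed polygon, stroke `#ff0000` → cut (S781, F993). Machine vertices: (152.9776,109.3773) → (85.5731,84.3632) → (143.9122,87.6611) → (39.9683,21.0847) → (152.9776,109.3773). Closed: final G1 returns to the first vertex.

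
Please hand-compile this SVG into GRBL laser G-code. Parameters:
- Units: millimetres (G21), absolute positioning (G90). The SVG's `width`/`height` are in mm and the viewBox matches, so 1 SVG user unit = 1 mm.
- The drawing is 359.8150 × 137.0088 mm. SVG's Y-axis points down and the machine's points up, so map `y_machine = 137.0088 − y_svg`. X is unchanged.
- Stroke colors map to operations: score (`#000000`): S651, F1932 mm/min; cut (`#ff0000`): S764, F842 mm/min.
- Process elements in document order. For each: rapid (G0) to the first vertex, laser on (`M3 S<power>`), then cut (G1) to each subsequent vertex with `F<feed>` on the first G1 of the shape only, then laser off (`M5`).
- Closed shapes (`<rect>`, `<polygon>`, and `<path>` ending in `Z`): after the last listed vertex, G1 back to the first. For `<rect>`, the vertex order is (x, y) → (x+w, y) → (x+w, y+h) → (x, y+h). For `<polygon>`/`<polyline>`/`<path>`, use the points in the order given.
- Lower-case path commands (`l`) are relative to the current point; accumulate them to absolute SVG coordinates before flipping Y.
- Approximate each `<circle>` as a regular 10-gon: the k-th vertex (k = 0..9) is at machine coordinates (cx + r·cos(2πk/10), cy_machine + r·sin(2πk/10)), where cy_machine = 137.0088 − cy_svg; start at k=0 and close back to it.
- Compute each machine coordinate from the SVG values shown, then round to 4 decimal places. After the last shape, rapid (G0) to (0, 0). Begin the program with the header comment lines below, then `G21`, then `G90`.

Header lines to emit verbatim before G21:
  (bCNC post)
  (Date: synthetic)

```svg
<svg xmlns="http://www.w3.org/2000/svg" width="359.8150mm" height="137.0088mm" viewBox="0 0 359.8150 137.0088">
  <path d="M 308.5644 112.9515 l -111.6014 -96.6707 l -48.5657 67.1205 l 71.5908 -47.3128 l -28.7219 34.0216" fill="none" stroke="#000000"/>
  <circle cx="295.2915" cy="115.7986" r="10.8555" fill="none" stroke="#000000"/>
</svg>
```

1 u = 1 mm; y_m = 137.0088 − y.

[1] `<path>` open polyline, #000000→score S651 F1932: (308.5644,24.0573) → (196.9630,120.7280) → (148.3973,53.6075) → (219.9881,100.9203) → (191.2662,66.8987)

[2] `<circle>` circle, #000000→score S651 F1932: (306.1470,21.2102) → (304.0738,27.5909) → (298.6460,31.5344) → (291.9370,31.5344) → (286.5092,27.5909) → (284.4360,21.2102) → (286.5092,14.8295) → (291.9370,10.8860) → (298.6460,10.8860) → (304.0738,14.8295) → (306.1470,21.2102) (closed)

(bCNC post)
(Date: synthetic)
G21
G90
G0 X308.5644 Y24.0573
M3 S651
G1 X196.9630 Y120.7280 F1932
G1 X148.3973 Y53.6075
G1 X219.9881 Y100.9203
G1 X191.2662 Y66.8987
M5
G0 X306.1470 Y21.2102
M3 S651
G1 X304.0738 Y27.5909 F1932
G1 X298.6460 Y31.5344
G1 X291.9370 Y31.5344
G1 X286.5092 Y27.5909
G1 X284.4360 Y21.2102
G1 X286.5092 Y14.8295
G1 X291.9370 Y10.8860
G1 X298.6460 Y10.8860
G1 X304.0738 Y14.8295
G1 X306.1470 Y21.2102
M5
G0 X0.0000 Y0.0000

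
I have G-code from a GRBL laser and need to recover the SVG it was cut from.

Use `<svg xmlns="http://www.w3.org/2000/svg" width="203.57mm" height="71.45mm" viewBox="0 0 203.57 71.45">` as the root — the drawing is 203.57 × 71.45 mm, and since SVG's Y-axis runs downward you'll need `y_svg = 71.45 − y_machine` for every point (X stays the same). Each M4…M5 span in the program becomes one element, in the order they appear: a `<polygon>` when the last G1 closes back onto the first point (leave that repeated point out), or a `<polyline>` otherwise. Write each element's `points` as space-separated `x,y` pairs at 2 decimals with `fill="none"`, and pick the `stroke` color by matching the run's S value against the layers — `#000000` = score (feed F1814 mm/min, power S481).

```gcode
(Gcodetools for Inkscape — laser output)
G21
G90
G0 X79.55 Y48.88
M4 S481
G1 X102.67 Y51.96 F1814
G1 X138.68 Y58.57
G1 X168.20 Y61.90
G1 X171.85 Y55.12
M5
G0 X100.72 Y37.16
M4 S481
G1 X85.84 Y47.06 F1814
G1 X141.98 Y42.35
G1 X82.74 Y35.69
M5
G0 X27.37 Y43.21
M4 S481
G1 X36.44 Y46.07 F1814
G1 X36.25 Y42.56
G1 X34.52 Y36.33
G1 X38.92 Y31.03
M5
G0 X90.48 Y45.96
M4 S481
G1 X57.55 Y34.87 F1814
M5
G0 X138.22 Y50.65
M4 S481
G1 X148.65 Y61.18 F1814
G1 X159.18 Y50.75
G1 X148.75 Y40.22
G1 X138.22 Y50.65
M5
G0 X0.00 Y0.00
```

Machine Y-up, SVG Y-down with viewBox height 71.45, so y_svg = 71.45 − y_machine; X carries over. Every run uses S481, so all elements get stroke `#000000` (score).

Run 1: The run is open, so emit a `<polyline>` with points (Y-flipped): 79.55,22.57 102.67,19.49 138.68,12.88 168.20,9.55 171.85,16.33.

Run 2: The run is open, so emit a `<polyline>` with points (Y-flipped): 100.72,34.29 85.84,24.39 141.98,29.10 82.74,35.76.

Run 3: The run is open, so emit a `<polyline>` with points (Y-flipped): 27.37,28.24 36.44,25.38 36.25,28.89 34.52,35.12 38.92,40.42.

Run 4: The run is open, so emit a `<polyline>` with points (Y-flipped): 90.48,25.49 57.55,36.58.

Run 5: The run returns to its start, so emit a `<polygon>` with points (Y-flipped): 138.22,20.80 148.65,10.27 159.18,20.70 148.75,31.23.

<svg xmlns="http://www.w3.org/2000/svg" width="203.57mm" height="71.45mm" viewBox="0 0 203.57 71.45">
  <polyline points="79.55,22.57 102.67,19.49 138.68,12.88 168.20,9.55 171.85,16.33" fill="none" stroke="#000000"/>
  <polyline points="100.72,34.29 85.84,24.39 141.98,29.10 82.74,35.76" fill="none" stroke="#000000"/>
  <polyline points="27.37,28.24 36.44,25.38 36.25,28.89 34.52,35.12 38.92,40.42" fill="none" stroke="#000000"/>
  <polyline points="90.48,25.49 57.55,36.58" fill="none" stroke="#000000"/>
  <polygon points="138.22,20.80 148.65,10.27 159.18,20.70 148.75,31.23" fill="none" stroke="#000000"/>
</svg>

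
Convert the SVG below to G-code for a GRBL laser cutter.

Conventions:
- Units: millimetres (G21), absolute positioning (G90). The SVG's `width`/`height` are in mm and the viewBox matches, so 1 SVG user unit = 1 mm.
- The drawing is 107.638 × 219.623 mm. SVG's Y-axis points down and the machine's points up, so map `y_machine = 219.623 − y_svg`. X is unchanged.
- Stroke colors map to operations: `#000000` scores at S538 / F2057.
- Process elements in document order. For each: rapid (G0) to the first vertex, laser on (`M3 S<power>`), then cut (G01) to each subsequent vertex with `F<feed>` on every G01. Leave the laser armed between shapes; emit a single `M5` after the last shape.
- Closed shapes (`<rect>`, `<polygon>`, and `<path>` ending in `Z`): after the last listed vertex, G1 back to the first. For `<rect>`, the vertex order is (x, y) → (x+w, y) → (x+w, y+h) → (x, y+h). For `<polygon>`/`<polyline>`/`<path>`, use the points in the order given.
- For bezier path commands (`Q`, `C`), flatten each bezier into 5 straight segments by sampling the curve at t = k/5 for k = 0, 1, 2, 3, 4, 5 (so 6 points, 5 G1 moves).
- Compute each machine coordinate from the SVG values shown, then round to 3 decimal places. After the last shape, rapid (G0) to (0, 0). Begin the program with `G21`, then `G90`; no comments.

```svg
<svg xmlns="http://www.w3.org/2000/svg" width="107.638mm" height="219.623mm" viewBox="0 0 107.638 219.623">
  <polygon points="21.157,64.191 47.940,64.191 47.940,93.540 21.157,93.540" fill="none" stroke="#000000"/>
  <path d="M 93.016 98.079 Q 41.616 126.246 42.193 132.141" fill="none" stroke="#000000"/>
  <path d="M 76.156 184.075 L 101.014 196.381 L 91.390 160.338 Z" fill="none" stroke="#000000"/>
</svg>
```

G21
G90
G0 X21.157 Y155.432
M3 S538
G01 X47.940 Y155.432 F2057
G01 X47.940 Y126.083 F2057
G01 X21.157 Y126.083 F2057
G01 X21.157 Y155.432 F2057
G0 X93.016 Y121.544
M3 S538
G01 X74.535 Y111.168 F2057
G01 X60.212 Y102.574 F2057
G01 X50.048 Y95.762 F2057
G01 X44.041 Y90.731 F2057
G01 X42.193 Y87.482 F2057
G0 X76.156 Y35.548
M3 S538
G01 X101.014 Y23.242 F2057
G01 X91.390 Y59.285 F2057
G01 X76.156 Y35.548 F2057
M5
G0 X0.000 Y0.000

viewBox `0 0 107.638 219.623` with mm width/height → 1 unit = 1 mm. Flip: y_m = 219.623 − y_svg.

**Shape 1** — `<polygon>` rectangle, stroke `#000000` → score (S538, F2057). Machine vertices: (21.157,155.432) → (47.940,155.432) → (47.940,126.083) → (21.157,126.083) → (21.157,155.432). Closed: final G1 returns to the first vertex.

**Shape 2** — `<path>` quadratic bezier, stroke `#000000` → score (S538, F2057). Control points (SVG): P0=(93.016,98.079), P1=(41.616,126.246), P2=(42.193,132.141); sampled at t=k/5. Machine vertices: (93.016,121.544) → (74.535,111.168) → (60.212,102.574) → (50.048,95.762) → (44.041,90.731) → (42.193,87.482). Open path.

**Shape 3** — `<path>` closed polygon, stroke `#000000` → score (S538, F2057). Machine vertices: (76.156,35.548) → (101.014,23.242) → (91.390,59.285) → (76.156,35.548). Closed: final G1 returns to the first vertex.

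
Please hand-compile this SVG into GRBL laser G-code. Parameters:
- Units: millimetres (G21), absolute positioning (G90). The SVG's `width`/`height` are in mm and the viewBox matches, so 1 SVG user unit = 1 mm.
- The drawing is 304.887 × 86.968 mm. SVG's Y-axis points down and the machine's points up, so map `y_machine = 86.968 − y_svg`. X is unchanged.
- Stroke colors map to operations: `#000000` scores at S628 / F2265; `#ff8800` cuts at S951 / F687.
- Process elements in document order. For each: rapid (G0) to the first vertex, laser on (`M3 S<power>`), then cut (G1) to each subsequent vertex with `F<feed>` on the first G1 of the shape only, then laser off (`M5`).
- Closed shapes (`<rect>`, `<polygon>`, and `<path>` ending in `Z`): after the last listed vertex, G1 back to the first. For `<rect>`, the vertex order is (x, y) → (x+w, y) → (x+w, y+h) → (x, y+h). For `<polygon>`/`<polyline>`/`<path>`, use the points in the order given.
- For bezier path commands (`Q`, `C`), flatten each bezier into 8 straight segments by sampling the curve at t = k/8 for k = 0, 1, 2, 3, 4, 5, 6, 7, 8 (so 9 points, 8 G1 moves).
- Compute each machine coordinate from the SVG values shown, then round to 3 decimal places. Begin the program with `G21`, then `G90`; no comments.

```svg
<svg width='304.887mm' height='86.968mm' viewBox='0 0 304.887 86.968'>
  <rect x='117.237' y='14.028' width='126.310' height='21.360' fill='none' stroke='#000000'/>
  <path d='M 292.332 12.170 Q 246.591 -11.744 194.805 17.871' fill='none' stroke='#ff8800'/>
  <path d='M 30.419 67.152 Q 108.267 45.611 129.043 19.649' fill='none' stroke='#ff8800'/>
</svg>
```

viewBox `0 0 304.887 86.968` with mm width/height → 1 unit = 1 mm. Flip: y_m = 86.968 − y_svg.

**Shape 1** — `<rect>` rectangle, stroke `#000000` → score (S628, F2265). Machine vertices: (117.237,72.940) → (243.547,72.940) → (243.547,51.580) → (117.237,51.580) → (117.237,72.940). Closed: final G1 returns to the first vertex.

**Shape 2** — `<path>` quadratic bezier, stroke `#ff8800` → cut (S951, F687). Control points (SVG): P0=(292.332,12.170), P1=(246.591,-11.744), P2=(194.805,17.871); sampled at t=k/8. Machine vertices: (292.332,74.798) → (280.802,79.940) → (269.084,83.409) → (257.176,85.206) → (245.080,85.330) → (232.794,83.781) → (220.320,80.559) → (207.657,75.664) → (194.805,69.097). Open path.

**Shape 3** — `<path>` quadratic bezier, stroke `#ff8800` → cut (S951, F687). Control points (SVG): P0=(30.419,67.152), P1=(108.267,45.611), P2=(129.043,19.649); sampled at t=k/8. Machine vertices: (30.419,19.816) → (48.989,25.270) → (65.776,30.863) → (80.779,36.593) → (93.999,42.462) → (105.435,48.469) → (115.088,54.614) → (122.957,60.898) → (129.043,67.319). Open path.

G21
G90
G0 X117.237 Y72.940
M3 S628
G1 X243.547 Y72.940 F2265
G1 X243.547 Y51.580
G1 X117.237 Y51.580
G1 X117.237 Y72.940
M5
G0 X292.332 Y74.798
M3 S951
G1 X280.802 Y79.940 F687
G1 X269.084 Y83.409
G1 X257.176 Y85.206
G1 X245.080 Y85.330
G1 X232.794 Y83.781
G1 X220.320 Y80.559
G1 X207.657 Y75.664
G1 X194.805 Y69.097
M5
G0 X30.419 Y19.816
M3 S951
G1 X48.989 Y25.270 F687
G1 X65.776 Y30.863
G1 X80.779 Y36.593
G1 X93.999 Y42.462
G1 X105.435 Y48.469
G1 X115.088 Y54.614
G1 X122.957 Y60.898
G1 X129.043 Y67.319
M5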